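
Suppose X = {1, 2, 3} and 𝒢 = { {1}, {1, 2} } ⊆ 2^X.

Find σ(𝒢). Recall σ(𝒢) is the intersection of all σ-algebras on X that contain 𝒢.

Answer: σ(𝒢) = { ∅, {1}, {2}, {3}, {1, 2}, {1, 3}, {2, 3}, X }

Working:
Begin from { ∅, {1}, {1, 2}, X } (that is, 𝒢 plus ∅ and X).
Iteration 1: 2 new —
  {3}  = {1, 2}ᶜ
  {2, 3}  = {1}ᶜ
  [6 total]
Iteration 2 (1 new):
  {1, 3}  = {3} ∪ {1}
  [7 total]
Iteration 3: +1 →
  {2}  = {1, 3}ᶜ
  [8 total]
Iteration 4: stable.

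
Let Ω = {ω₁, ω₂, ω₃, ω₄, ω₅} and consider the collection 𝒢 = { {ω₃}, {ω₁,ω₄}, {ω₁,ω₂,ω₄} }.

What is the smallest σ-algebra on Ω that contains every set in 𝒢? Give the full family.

Initial family (5 sets): { {}, {ω₃}, {ω₁,ω₄}, {ω₁,ω₂,ω₄}, Ω }.
Pass 1: 5 new —
  {ω₃,ω₅}  = ᶜ of {ω₁,ω₂,ω₄}
  {ω₁,ω₃,ω₄}  = {ω₃} ∪ {ω₁,ω₄}
  {ω₂,ω₃,ω₅}  = ᶜ of {ω₁,ω₄}
  {ω₁,ω₂,ω₃,ω₄}  = {ω₃} ∪ {ω₁,ω₂,ω₄}
  {ω₁,ω₂,ω₄,ω₅}  = ᶜ of {ω₃}
  (now 10)
Pass 2 adds 3:
  {ω₅}  = ᶜ of {ω₁,ω₂,ω₃,ω₄}
  {ω₂,ω₅}  = ᶜ of {ω₁,ω₃,ω₄}
  {ω₁,ω₃,ω₄,ω₅}  = {ω₁,ω₃,ω₄} ∪ {ω₃,ω₅}
  (now 13)
Pass 3 adds 2:
  {ω₂}  = ᶜ of {ω₁,ω₃,ω₄,ω₅}
  {ω₁,ω₄,ω₅}  = {ω₁,ω₄} ∪ {ω₅}
  (now 15)
Pass 4 adds 1:
  {ω₂,ω₃}  = ᶜ of {ω₁,ω₄,ω₅}
  (now 16)
Pass 5: no new sets; the family is a σ-algebra.

σ(𝒢) = { {}, {ω₂}, {ω₃}, {ω₅}, {ω₁,ω₄}, {ω₂,ω₃}, {ω₂,ω₅}, {ω₃,ω₅}, {ω₁,ω₂,ω₄}, {ω₁,ω₃,ω₄}, {ω₁,ω₄,ω₅}, {ω₂,ω₃,ω₅}, {ω₁,ω₂,ω₃,ω₄}, {ω₁,ω₂,ω₄,ω₅}, {ω₁,ω₃,ω₄,ω₅}, Ω }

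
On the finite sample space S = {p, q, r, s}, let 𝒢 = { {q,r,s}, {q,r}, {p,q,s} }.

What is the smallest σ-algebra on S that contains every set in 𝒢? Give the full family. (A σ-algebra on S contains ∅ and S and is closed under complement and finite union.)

Initial family (5 sets): { {}, {q,r}, {p,q,s}, {q,r,s}, S }.
Step 1 adds 3:
  {p}  = ᶜ of {q,r,s}
  {r}  = ᶜ of {p,q,s}
  {p,s}  = ᶜ of {q,r}
  (now 8)
Step 2: +3 →
  {p,r}  = {r} ∪ {p}
  {p,q,r}  = {q,r} ∪ {p}
  {p,r,s}  = {r} ∪ {p,s}
  (now 11)
Step 3 adds 3:
  {q}  = ᶜ of {p,r,s}
  {s}  = ᶜ of {p,q,r}
  {q,s}  = ᶜ of {p,r}
  (now 14)
Step 4: 2 new —
  {p,q}  = {q} ∪ {p}
  {r,s}  = {r} ∪ {s}
  (now 16)
After Step 5 the family is unchanged; done.

Hence σ(𝒢) has 16 members: { {}, {p}, {q}, {r}, {s}, {p,q}, {p,r}, {p,s}, {q,r}, {q,s}, {r,s}, {p,q,r}, {p,q,s}, {p,r,s}, {q,r,s}, S }.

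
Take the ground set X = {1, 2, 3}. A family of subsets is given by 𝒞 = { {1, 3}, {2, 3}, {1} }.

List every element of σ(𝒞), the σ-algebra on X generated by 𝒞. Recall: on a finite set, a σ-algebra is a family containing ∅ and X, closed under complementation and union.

Take S₀ = 𝒞 ∪ {∅, X} = { {}, {1}, {1, 3}, {2, 3}, X }.
Round 1: +1 →
  {2}  = {1, 3}ᶜ
  |family| = 6
Round 2 (1 new):
  {1, 2}  = {2} ∪ {1}
  |family| = 7
Round 3: 1 new —
  {3}  = {1, 2}ᶜ
  |family| = 8
Round 4: already closed under ᶜ and ∪.

σ(𝒞) = { {}, {1}, {2}, {3}, {1, 2}, {1, 3}, {2, 3}, X }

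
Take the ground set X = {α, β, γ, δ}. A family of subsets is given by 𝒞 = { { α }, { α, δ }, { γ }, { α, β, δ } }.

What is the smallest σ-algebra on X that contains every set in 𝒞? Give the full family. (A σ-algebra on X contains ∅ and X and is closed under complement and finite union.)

Seed the family with 𝒞 together with ∅ and X: { {}, { α }, { γ }, { α, δ }, { α, β, δ }, X }.
Round 1. New:
  { α, γ }  = { γ } ∪ { α }
  { β, γ }  = { α, δ }ᶜ
  { α, γ, δ }  = { γ } ∪ { α, δ }
  { β, γ, δ }  = { α }ᶜ
  (now 10)
Round 2. New:
  { β }  = { α, γ, δ }ᶜ
  { β, δ }  = { α, γ }ᶜ
  { α, β, γ }  = { β, γ } ∪ { α, γ }
  (now 13)
Round 3. New:
  { δ }  = { α, β, γ }ᶜ
  { α, β }  = { β } ∪ { α }
  (now 15)
Round 4. New:
  { γ, δ }  = { α, β }ᶜ
  (now 16)
Round 5: closed — nothing new.

Therefore σ(𝒞) = { {}, { α }, { β }, { γ }, { δ }, { α, β }, { α, γ }, { α, δ }, { β, γ }, { β, δ }, { γ, δ }, { α, β, γ }, { α, β, δ }, { α, γ, δ }, { β, γ, δ }, X } (|σ(𝒞)| = 16).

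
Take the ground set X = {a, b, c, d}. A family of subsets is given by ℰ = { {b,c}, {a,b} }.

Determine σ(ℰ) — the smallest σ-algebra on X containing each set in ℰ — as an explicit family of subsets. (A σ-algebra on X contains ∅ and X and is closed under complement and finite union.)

Answer: σ(ℰ) = { {}, {a}, {b}, {c}, {d}, {a,b}, {a,c}, {a,d}, {b,c}, {b,d}, {c,d}, {a,b,c}, {a,b,d}, {a,c,d}, {b,c,d}, X }

Check:
Start: ℰ ∪ {∅, X} = { {}, {a,b}, {b,c}, X }.
Iteration 1 adds 3:
  {a,d}  = X∖{b,c}
  {c,d}  = X∖{a,b}
  {a,b,c}  = {a,b} ∪ {b,c}
  (now 7)
Iteration 2 (4 new):
  {d}  = X∖{a,b,c}
  {a,b,d}  = {a,d} ∪ {a,b}
  {a,c,d}  = {c,d} ∪ {a,d}
  {b,c,d}  = {c,d} ∪ {b,c}
  (now 11)
Iteration 3 (3 new):
  {a}  = X∖{b,c,d}
  {b}  = X∖{a,c,d}
  {c}  = X∖{a,b,d}
  (now 14)
Iteration 4: +2 →
  {a,c}  = {c} ∪ {a}
  {b,d}  = {d} ∪ {b}
  (now 16)
Iteration 5: no new sets; the family is a σ-algebra.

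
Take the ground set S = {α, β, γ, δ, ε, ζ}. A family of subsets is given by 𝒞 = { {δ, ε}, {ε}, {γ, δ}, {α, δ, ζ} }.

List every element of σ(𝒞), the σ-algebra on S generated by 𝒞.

Begin from { {}, {ε}, {γ, δ}, {δ, ε}, {α, δ, ζ}, S } (that is, 𝒞 plus ∅ and S).
Iteration 1. New:
  {β, γ, ε}  = {α, δ, ζ}ᶜ
  {γ, δ, ε}  = {δ, ε} ∪ {γ, δ}
  {α, β, γ, ζ}  = {δ, ε}ᶜ
  {α, β, ε, ζ}  = {γ, δ}ᶜ
  {α, γ, δ, ζ}  = {γ, δ} ∪ {α, δ, ζ}
  {α, δ, ε, ζ}  = {δ, ε} ∪ {α, δ, ζ}
  {α, β, γ, δ, ζ}  = {ε}ᶜ
  — 13 sets.
Iteration 2. New:
  {β, γ}  = {α, δ, ε, ζ}ᶜ
  {β, ε}  = {α, γ, δ, ζ}ᶜ
  {α, β, ζ}  = {γ, δ, ε}ᶜ
  {β, γ, δ, ε}  = {γ, δ, ε} ∪ {β, γ, ε}
  {α, β, γ, ε, ζ}  = {α, β, γ, ζ} ∪ {ε}
  {α, β, δ, ε, ζ}  = {α, δ, ε, ζ} ∪ {α, β, ε, ζ}
  {α, γ, δ, ε, ζ}  = {γ, δ, ε} ∪ {α, δ, ε, ζ}
  — 20 sets.
Iteration 3. New:
  {β}  = {α, γ, δ, ε, ζ}ᶜ
  {γ}  = {α, β, δ, ε, ζ}ᶜ
  {δ}  = {α, β, γ, ε, ζ}ᶜ
  {α, ζ}  = {β, γ, δ, ε}ᶜ
  {β, γ, δ}  = {γ, δ} ∪ {β, γ}
  {β, δ, ε}  = {β, ε} ∪ {δ, ε}
  {α, β, δ, ζ}  = {α, δ, ζ} ∪ {α, β, ζ}
  — 27 sets.
Iteration 4: +4 →
  {β, δ}  = {β} ∪ {δ}
  {γ, ε}  = {α, β, δ, ζ}ᶜ
  {α, γ, ζ}  = {β, δ, ε}ᶜ
  {α, ε, ζ}  = {β, γ, δ}ᶜ
  — 31 sets.
Iteration 5 adds 1:
  {α, γ, ε, ζ}  = {β, δ}ᶜ
  — 32 sets.
Iteration 6: already closed under ᶜ and ∪.

|σ(𝒞)| = 32.  σ(𝒞) = { {}, {β}, {γ}, {δ}, {ε}, {α, ζ}, {β, γ}, {β, δ}, {β, ε}, {γ, δ}, {γ, ε}, {δ, ε}, {α, β, ζ}, {α, γ, ζ}, {α, δ, ζ}, {α, ε, ζ}, {β, γ, δ}, {β, γ, ε}, {β, δ, ε}, {γ, δ, ε}, {α, β, γ, ζ}, {α, β, δ, ζ}, {α, β, ε, ζ}, {α, γ, δ, ζ}, {α, γ, ε, ζ}, {α, δ, ε, ζ}, {β, γ, δ, ε}, {α, β, γ, δ, ζ}, {α, β, γ, ε, ζ}, {α, β, δ, ε, ζ}, {α, γ, δ, ε, ζ}, S }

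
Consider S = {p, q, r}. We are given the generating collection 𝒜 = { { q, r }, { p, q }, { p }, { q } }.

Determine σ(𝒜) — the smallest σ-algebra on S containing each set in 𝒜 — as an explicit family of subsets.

σ(𝒜) (8 sets): { {}, { p }, { q }, { r }, { p, q }, { p, r }, { q, r }, S }

Trace:
Initial family (6 sets): { {}, { p }, { q }, { p, q }, { q, r }, S }.
Round 1 (2 new):
  { r }  = complement { p, q }
  { p, r }  = complement { q }
  (now 8)
Round 2: already closed under ᶜ and ∪.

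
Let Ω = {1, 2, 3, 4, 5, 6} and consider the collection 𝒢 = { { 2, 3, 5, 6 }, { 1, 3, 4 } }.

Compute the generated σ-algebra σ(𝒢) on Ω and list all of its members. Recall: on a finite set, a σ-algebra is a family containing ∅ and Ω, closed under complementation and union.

Seed the family with 𝒢 together with ∅ and Ω: { {}, { 1, 3, 4 }, { 2, 3, 5, 6 }, Ω }.
Pass 1. New:
  { 1, 4 }  = Ω∖{ 2, 3, 5, 6 }
  { 2, 5, 6 }  = Ω∖{ 1, 3, 4 }
  [6 total]
Pass 2: +1 →
  { 1, 2, 4, 5, 6 }  = { 1, 4 } ∪ { 2, 5, 6 }
  [7 total]
Pass 3 adds 1:
  { 3 }  = Ω∖{ 1, 2, 4, 5, 6 }
  [8 total]
After Pass 4 the family is unchanged; done.

Therefore σ(𝒢) = { {}, { 3 }, { 1, 4 }, { 1, 3, 4 }, { 2, 5, 6 }, { 2, 3, 5, 6 }, { 1, 2, 4, 5, 6 }, Ω } (|σ(𝒢)| = 8).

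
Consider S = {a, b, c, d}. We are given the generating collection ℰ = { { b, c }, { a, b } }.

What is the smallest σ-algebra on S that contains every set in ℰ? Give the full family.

|σ(ℰ)| = 16.  σ(ℰ) = { {}, { a }, { b }, { c }, { d }, { a, b }, { a, c }, { a, d }, { b, c }, { b, d }, { c, d }, { a, b, c }, { a, b, d }, { a, c, d }, { b, c, d }, S }

Working:
Take S₀ = ℰ ∪ {∅, S} = { {}, { a, b }, { b, c }, S }.
Pass 1: 3 new —
  { a, d }  = { b, c }ᶜ
  { c, d }  = { a, b }ᶜ
  { a, b, c }  = { a, b } ∪ { b, c }
  |family| = 7
Pass 2 (4 new):
  { d }  = { a, b, c }ᶜ
  { a, b, d }  = { a, d } ∪ { a, b }
  { a, c, d }  = { c, d } ∪ { a, d }
  { b, c, d }  = { c, d } ∪ { b, c }
  |family| = 11
Pass 3: +3 →
  { a }  = { b, c, d }ᶜ
  { b }  = { a, c, d }ᶜ
  { c }  = { a, b, d }ᶜ
  |family| = 14
Pass 4 adds 2:
  { a, c }  = { c } ∪ { a }
  { b, d }  = { d } ∪ { b }
  |family| = 16
Pass 5 adds nothing — fixpoint reached.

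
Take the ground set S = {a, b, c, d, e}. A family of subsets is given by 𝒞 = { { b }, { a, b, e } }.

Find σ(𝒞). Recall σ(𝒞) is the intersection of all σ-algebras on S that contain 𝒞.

Start: 𝒞 ∪ {∅, S} = { ∅, { b }, { a, b, e }, S }.
Pass 1: +2 →
  { c, d }  = complement { a, b, e }
  { a, c, d, e }  = complement { b }
  [6 total]
Pass 2. New:
  { b, c, d }  = { c, d } ∪ { b }
  [7 total]
Pass 3. New:
  { a, e }  = complement { b, c, d }
  [8 total]
Pass 4: stable.

|σ(𝒞)| = 8.  σ(𝒞) = { ∅, { b }, { a, e }, { c, d }, { a, b, e }, { b, c, d }, { a, c, d, e }, S }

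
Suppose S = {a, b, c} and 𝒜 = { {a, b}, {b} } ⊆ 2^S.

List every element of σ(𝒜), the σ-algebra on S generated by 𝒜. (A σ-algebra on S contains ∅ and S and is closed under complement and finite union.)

Seed the family with 𝒜 together with ∅ and S: { {}, {b}, {a, b}, S }.
Step 1: 2 new —
  {c}  = ᶜ of {a, b}
  {a, c}  = ᶜ of {b}
  — 6 sets.
Step 2: +1 →
  {b, c}  = {c} ∪ {b}
  — 7 sets.
Step 3. New:
  {a}  = ᶜ of {b, c}
  — 8 sets.
Step 4: already closed under ᶜ and ∪.

Hence σ(𝒜) has 8 members: { {}, {a}, {b}, {c}, {a, b}, {a, c}, {b, c}, S }.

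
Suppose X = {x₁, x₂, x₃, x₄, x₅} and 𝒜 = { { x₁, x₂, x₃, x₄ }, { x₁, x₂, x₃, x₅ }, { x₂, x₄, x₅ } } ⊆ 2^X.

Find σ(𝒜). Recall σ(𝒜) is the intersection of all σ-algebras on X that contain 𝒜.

Take S₀ = 𝒜 ∪ {∅, X} = { ∅, { x₂, x₄, x₅ }, { x₁, x₂, x₃, x₄ }, { x₁, x₂, x₃, x₅ }, X }.
Pass 1. New:
  { x₄ }  = ᶜ of { x₁, x₂, x₃, x₅ }
  { x₅ }  = ᶜ of { x₁, x₂, x₃, x₄ }
  { x₁, x₃ }  = ᶜ of { x₂, x₄, x₅ }
  (now 8)
Pass 2: +3 →
  { x₄, x₅ }  = { x₄ } ∪ { x₅ }
  { x₁, x₃, x₄ }  = { x₄ } ∪ { x₁, x₃ }
  { x₁, x₃, x₅ }  = { x₁, x₃ } ∪ { x₅ }
  (now 11)
Pass 3: +4 →
  { x₂, x₄ }  = ᶜ of { x₁, x₃, x₅ }
  { x₂, x₅ }  = ᶜ of { x₁, x₃, x₄ }
  { x₁, x₂, x₃ }  = ᶜ of { x₄, x₅ }
  { x₁, x₃, x₄, x₅ }  = { x₄, x₅ } ∪ { x₁, x₃, x₄ }
  (now 15)
Pass 4: 1 new —
  { x₂ }  = ᶜ of { x₁, x₃, x₄, x₅ }
  (now 16)
Pass 5 adds nothing — fixpoint reached.

|σ(𝒜)| = 16.  σ(𝒜) = { ∅, { x₂ }, { x₄ }, { x₅ }, { x₁, x₃ }, { x₂, x₄ }, { x₂, x₅ }, { x₄, x₅ }, { x₁, x₂, x₃ }, { x₁, x₃, x₄ }, { x₁, x₃, x₅ }, { x₂, x₄, x₅ }, { x₁, x₂, x₃, x₄ }, { x₁, x₂, x₃, x₅ }, { x₁, x₃, x₄, x₅ }, X }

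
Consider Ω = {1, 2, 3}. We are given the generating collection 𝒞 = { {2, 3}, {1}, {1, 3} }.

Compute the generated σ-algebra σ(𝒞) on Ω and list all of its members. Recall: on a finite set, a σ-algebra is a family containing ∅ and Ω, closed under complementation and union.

Answer: σ(𝒞) = { {}, {1}, {2}, {3}, {1, 2}, {1, 3}, {2, 3}, Ω }

Working:
Seed the family with 𝒞 together with ∅ and Ω: { {}, {1}, {1, 3}, {2, 3}, Ω }.
Pass 1 (1 new):
  {2}  = ᶜ of {1, 3}
  (now 6)
Pass 2: +1 →
  {1, 2}  = {2} ∪ {1}
  (now 7)
Pass 3 (1 new):
  {3}  = ᶜ of {1, 2}
  (now 8)
Pass 4 adds nothing — fixpoint reached.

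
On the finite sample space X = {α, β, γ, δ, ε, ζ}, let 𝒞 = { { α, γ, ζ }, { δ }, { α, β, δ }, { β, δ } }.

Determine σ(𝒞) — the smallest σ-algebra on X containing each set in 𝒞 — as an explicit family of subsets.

Begin from { ∅, { δ }, { β, δ }, { α, β, δ }, { α, γ, ζ }, X } (that is, 𝒞 plus ∅ and X).
Round 1. New:
  { β, δ, ε }  = ᶜ of { α, γ, ζ }
  { γ, ε, ζ }  = ᶜ of { α, β, δ }
  { α, γ, δ, ζ }  = { α, γ, ζ } ∪ { δ }
  { α, γ, ε, ζ }  = ᶜ of { β, δ }
  { α, β, γ, δ, ζ }  = { α, γ, ζ } ∪ { β, δ }
  { α, β, γ, ε, ζ }  = ᶜ of { δ }
  [12 total]
Round 2: 6 new —
  { ε }  = ᶜ of { α, β, γ, δ, ζ }
  { β, ε }  = ᶜ of { α, γ, δ, ζ }
  { α, β, δ, ε }  = { α, β, δ } ∪ { β, δ, ε }
  { γ, δ, ε, ζ }  = { γ, ε, ζ } ∪ { δ }
  { α, γ, δ, ε, ζ }  = { α, γ, ε, ζ } ∪ { α, γ, δ, ζ }
  { β, γ, δ, ε, ζ }  = { γ, ε, ζ } ∪ { β, δ }
  [18 total]
Round 3 (6 new):
  { α }  = ᶜ of { β, γ, δ, ε, ζ }
  { β }  = ᶜ of { α, γ, δ, ε, ζ }
  { α, β }  = ᶜ of { γ, δ, ε, ζ }
  { γ, ζ }  = ᶜ of { α, β, δ, ε }
  { δ, ε }  = { δ } ∪ { ε }
  { β, γ, ε, ζ }  = { β, ε } ∪ { γ, ε, ζ }
  [24 total]
Round 4. New:
  { α, δ }  = ᶜ of { β, γ, ε, ζ }
  { α, ε }  = { α } ∪ { ε }
  { α, β, ε }  = { β, ε } ∪ { α, β }
  { α, δ, ε }  = { α } ∪ { δ, ε }
  { β, γ, ζ }  = { β } ∪ { γ, ζ }
  { γ, δ, ζ }  = { γ, ζ } ∪ { δ }
  { α, β, γ, ζ }  = ᶜ of { δ, ε }
  { β, γ, δ, ζ }  = { γ, ζ } ∪ { β, δ }
  [32 total]
Round 5 adds nothing — fixpoint reached.

σ(𝒞) = { ∅, { α }, { β }, { δ }, { ε }, { α, β }, { α, δ }, { α, ε }, { β, δ }, { β, ε }, { γ, ζ }, { δ, ε }, { α, β, δ }, { α, β, ε }, { α, γ, ζ }, { α, δ, ε }, { β, γ, ζ }, { β, δ, ε }, { γ, δ, ζ }, { γ, ε, ζ }, { α, β, γ, ζ }, { α, β, δ, ε }, { α, γ, δ, ζ }, { α, γ, ε, ζ }, { β, γ, δ, ζ }, { β, γ, ε, ζ }, { γ, δ, ε, ζ }, { α, β, γ, δ, ζ }, { α, β, γ, ε, ζ }, { α, γ, δ, ε, ζ }, { β, γ, δ, ε, ζ }, X }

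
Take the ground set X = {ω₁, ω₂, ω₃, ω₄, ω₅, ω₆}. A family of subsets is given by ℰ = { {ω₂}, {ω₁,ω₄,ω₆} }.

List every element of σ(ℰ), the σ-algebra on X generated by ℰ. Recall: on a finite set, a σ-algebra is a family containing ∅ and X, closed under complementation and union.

Initial family (4 sets): { {}, {ω₂}, {ω₁,ω₄,ω₆}, X }.
Pass 1 (3 new):
  {ω₂,ω₃,ω₅}  = complement {ω₁,ω₄,ω₆}
  {ω₁,ω₂,ω₄,ω₆}  = {ω₂} ∪ {ω₁,ω₄,ω₆}
  {ω₁,ω₃,ω₄,ω₅,ω₆}  = complement {ω₂}
  — 7 sets.
Pass 2: +1 →
  {ω₃,ω₅}  = complement {ω₁,ω₂,ω₄,ω₆}
  — 8 sets.
After Pass 3 the family is unchanged; done.

Therefore σ(ℰ) = { {}, {ω₂}, {ω₃,ω₅}, {ω₁,ω₄,ω₆}, {ω₂,ω₃,ω₅}, {ω₁,ω₂,ω₄,ω₆}, {ω₁,ω₃,ω₄,ω₅,ω₆}, X } (|σ(ℰ)| = 8).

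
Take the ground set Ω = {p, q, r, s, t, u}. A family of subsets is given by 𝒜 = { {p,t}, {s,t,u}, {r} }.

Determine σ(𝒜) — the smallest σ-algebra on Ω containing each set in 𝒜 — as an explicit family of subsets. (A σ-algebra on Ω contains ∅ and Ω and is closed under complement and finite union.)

Answer: σ(𝒜) = { {}, {p}, {q}, {r}, {t}, {p,q}, {p,r}, {p,t}, {q,r}, {q,t}, {r,t}, {s,u}, {p,q,r}, {p,q,t}, {p,r,t}, {p,s,u}, {q,r,t}, {q,s,u}, {r,s,u}, {s,t,u}, {p,q,r,t}, {p,q,s,u}, {p,r,s,u}, {p,s,t,u}, {q,r,s,u}, {q,s,t,u}, {r,s,t,u}, {p,q,r,s,u}, {p,q,s,t,u}, {p,r,s,t,u}, {q,r,s,t,u}, Ω }

Check:
Start: 𝒜 ∪ {∅, Ω} = { {}, {r}, {p,t}, {s,t,u}, Ω }.
Step 1 adds 6:
  {p,q,r}  = ᶜ of {s,t,u}
  {p,r,t}  = {r} ∪ {p,t}
  {p,s,t,u}  = {p,t} ∪ {s,t,u}
  {q,r,s,u}  = ᶜ of {p,t}
  {r,s,t,u}  = {r} ∪ {s,t,u}
  {p,q,s,t,u}  = ᶜ of {r}
  — 11 sets.
Step 2: 7 new —
  {p,q}  = ᶜ of {r,s,t,u}
  {q,r}  = ᶜ of {p,s,t,u}
  {q,s,u}  = ᶜ of {p,r,t}
  {p,q,r,t}  = {p,q,r} ∪ {p,r,t}
  {p,q,r,s,u}  = {p,q,r} ∪ {q,r,s,u}
  {p,r,s,t,u}  = {r,s,t,u} ∪ {p,r,t}
  {q,r,s,t,u}  = {r,s,t,u} ∪ {q,r,s,u}
  — 18 sets.
Step 3 (7 new):
  {p}  = ᶜ of {q,r,s,t,u}
  {q}  = ᶜ of {p,r,s,t,u}
  {t}  = ᶜ of {p,q,r,s,u}
  {s,u}  = ᶜ of {p,q,r,t}
  {p,q,t}  = {p,q} ∪ {p,t}
  {p,q,s,u}  = {q,s,u} ∪ {p,q}
  {q,s,t,u}  = {q,s,u} ∪ {s,t,u}
  — 25 sets.
Step 4. New:
  {p,r}  = ᶜ of {q,s,t,u}
  {q,t}  = {q} ∪ {t}
  {r,t}  = ᶜ of {p,q,s,u}
  {p,s,u}  = {s,u} ∪ {p}
  {q,r,t}  = {t} ∪ {q,r}
  {r,s,u}  = ᶜ of {p,q,t}
  — 31 sets.
Step 5. New:
  {p,r,s,u}  = ᶜ of {q,t}
  — 32 sets.
Step 6: already closed under ᶜ and ∪.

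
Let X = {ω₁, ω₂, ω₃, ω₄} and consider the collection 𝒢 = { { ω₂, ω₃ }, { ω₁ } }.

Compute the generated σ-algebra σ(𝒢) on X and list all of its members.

Answer: σ(𝒢) = { ∅, { ω₁ }, { ω₄ }, { ω₁, ω₄ }, { ω₂, ω₃ }, { ω₁, ω₂, ω₃ }, { ω₂, ω₃, ω₄ }, X }

Derivation:
Take S₀ = 𝒢 ∪ {∅, X} = { ∅, { ω₁ }, { ω₂, ω₃ }, X }.
Round 1. New:
  { ω₁, ω₄ }  = complement { ω₂, ω₃ }
  { ω₁, ω₂, ω₃ }  = { ω₁ } ∪ { ω₂, ω₃ }
  { ω₂, ω₃, ω₄ }  = complement { ω₁ }
Round 2: +1 →
  { ω₄ }  = complement { ω₁, ω₂, ω₃ }
Round 3: already closed under ᶜ and ∪.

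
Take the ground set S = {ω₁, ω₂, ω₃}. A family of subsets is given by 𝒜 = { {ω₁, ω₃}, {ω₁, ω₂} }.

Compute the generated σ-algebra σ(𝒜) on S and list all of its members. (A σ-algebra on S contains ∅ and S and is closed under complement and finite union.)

Begin from { {}, {ω₁, ω₂}, {ω₁, ω₃}, S } (that is, 𝒜 plus ∅ and S).
Round 1: 2 new —
  {ω₂}  = ᶜ of {ω₁, ω₃}
  {ω₃}  = ᶜ of {ω₁, ω₂}
  |family| = 6
Round 2: +1 →
  {ω₂, ω₃}  = {ω₃} ∪ {ω₂}
  |family| = 7
Round 3 (1 new):
  {ω₁}  = ᶜ of {ω₂, ω₃}
  |family| = 8
After Round 4 the family is unchanged; done.

Therefore σ(𝒜) = { {}, {ω₁}, {ω₂}, {ω₃}, {ω₁, ω₂}, {ω₁, ω₃}, {ω₂, ω₃}, S } (|σ(𝒜)| = 8).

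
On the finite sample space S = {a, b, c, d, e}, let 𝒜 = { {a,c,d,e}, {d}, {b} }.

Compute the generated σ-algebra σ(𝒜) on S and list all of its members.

σ(𝒜) = { {}, {b}, {d}, {b,d}, {a,c,e}, {a,b,c,e}, {a,c,d,e}, S }

Trace:
Begin from { {}, {b}, {d}, {a,c,d,e}, S } (that is, 𝒜 plus ∅ and S).
Round 1 adds 2:
  {b,d}  = {d} ∪ {b}
  {a,b,c,e}  = ᶜ of {d}
  [7 total]
Round 2: +1 →
  {a,c,e}  = ᶜ of {b,d}
  [8 total]
Round 3: closed — nothing new.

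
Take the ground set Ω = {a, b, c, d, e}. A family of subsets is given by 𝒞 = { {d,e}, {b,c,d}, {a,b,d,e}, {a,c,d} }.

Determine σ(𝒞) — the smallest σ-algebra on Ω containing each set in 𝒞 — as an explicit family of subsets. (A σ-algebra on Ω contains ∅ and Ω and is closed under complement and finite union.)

Take S₀ = 𝒞 ∪ {∅, Ω} = { {}, {d,e}, {a,c,d}, {b,c,d}, {a,b,d,e}, Ω }.
Round 1 adds 7:
  {c}  = ᶜ of {a,b,d,e}
  {a,e}  = ᶜ of {b,c,d}
  {b,e}  = ᶜ of {a,c,d}
  {a,b,c}  = ᶜ of {d,e}
  {a,b,c,d}  = {a,c,d} ∪ {b,c,d}
  {a,c,d,e}  = {d,e} ∪ {a,c,d}
  {b,c,d,e}  = {d,e} ∪ {b,c,d}
  — 13 sets.
Round 2 (10 new):
  {a}  = ᶜ of {b,c,d,e}
  {b}  = ᶜ of {a,c,d,e}
  {e}  = ᶜ of {a,b,c,d}
  {a,b,e}  = {b,e} ∪ {a,e}
  {a,c,e}  = {c} ∪ {a,e}
  {a,d,e}  = {d,e} ∪ {a,e}
  {b,c,e}  = {b,e} ∪ {c}
  {b,d,e}  = {b,e} ∪ {d,e}
  {c,d,e}  = {d,e} ∪ {c}
  {a,b,c,e}  = {b,e} ∪ {a,b,c}
  — 23 sets.
Round 3. New:
  {d}  = ᶜ of {a,b,c,e}
  {a,b}  = ᶜ of {c,d,e}
  {a,c}  = ᶜ of {b,d,e}
  {a,d}  = ᶜ of {b,c,e}
  {b,c}  = ᶜ of {a,d,e}
  {b,d}  = ᶜ of {a,c,e}
  {c,d}  = ᶜ of {a,b,e}
  {c,e}  = {e} ∪ {c}
  — 31 sets.
Round 4 adds 1:
  {a,b,d}  = ᶜ of {c,e}
  — 32 sets.
Round 5: already closed under ᶜ and ∪.

σ(𝒞) = { {}, {a}, {b}, {c}, {d}, {e}, {a,b}, {a,c}, {a,d}, {a,e}, {b,c}, {b,d}, {b,e}, {c,d}, {c,e}, {d,e}, {a,b,c}, {a,b,d}, {a,b,e}, {a,c,d}, {a,c,e}, {a,d,e}, {b,c,d}, {b,c,e}, {b,d,e}, {c,d,e}, {a,b,c,d}, {a,b,c,e}, {a,b,d,e}, {a,c,d,e}, {b,c,d,e}, Ω }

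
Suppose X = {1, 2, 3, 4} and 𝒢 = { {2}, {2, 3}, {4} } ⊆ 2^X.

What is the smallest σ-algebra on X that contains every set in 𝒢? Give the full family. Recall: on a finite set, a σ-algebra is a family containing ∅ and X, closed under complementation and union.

Begin from { {}, {2}, {4}, {2, 3}, X } (that is, 𝒢 plus ∅ and X).
Round 1: +5 →
  {1, 4}  = complement {2, 3}
  {2, 4}  = {4} ∪ {2}
  {1, 2, 3}  = complement {4}
  {1, 3, 4}  = complement {2}
  {2, 3, 4}  = {2, 3} ∪ {4}
  |family| = 10
Round 2: 3 new —
  {1}  = complement {2, 3, 4}
  {1, 3}  = complement {2, 4}
  {1, 2, 4}  = {2} ∪ {1, 4}
  |family| = 13
Round 3. New:
  {3}  = complement {1, 2, 4}
  {1, 2}  = {2} ∪ {1}
  |family| = 15
Round 4. New:
  {3, 4}  = complement {1, 2}
  |family| = 16
After Round 5 the family is unchanged; done.

σ(𝒢) = { {}, {1}, {2}, {3}, {4}, {1, 2}, {1, 3}, {1, 4}, {2, 3}, {2, 4}, {3, 4}, {1, 2, 3}, {1, 2, 4}, {1, 3, 4}, {2, 3, 4}, X }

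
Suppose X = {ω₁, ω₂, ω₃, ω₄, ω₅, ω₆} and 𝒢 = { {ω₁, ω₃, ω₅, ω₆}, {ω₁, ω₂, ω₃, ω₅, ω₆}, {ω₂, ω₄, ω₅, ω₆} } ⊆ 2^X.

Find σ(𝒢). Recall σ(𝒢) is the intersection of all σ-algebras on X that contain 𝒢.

σ(𝒢) = { ∅, {ω₂}, {ω₄}, {ω₁, ω₃}, {ω₂, ω₄}, {ω₅, ω₆}, {ω₁, ω₂, ω₃}, {ω₁, ω₃, ω₄}, {ω₂, ω₅, ω₆}, {ω₄, ω₅, ω₆}, {ω₁, ω₂, ω₃, ω₄}, {ω₁, ω₃, ω₅, ω₆}, {ω₂, ω₄, ω₅, ω₆}, {ω₁, ω₂, ω₃, ω₅, ω₆}, {ω₁, ω₃, ω₄, ω₅, ω₆}, X }

Trace:
Start: 𝒢 ∪ {∅, X} = { ∅, {ω₁, ω₃, ω₅, ω₆}, {ω₂, ω₄, ω₅, ω₆}, {ω₁, ω₂, ω₃, ω₅, ω₆}, X }.
Step 1: 3 new —
  {ω₄}  = X∖{ω₁, ω₂, ω₃, ω₅, ω₆}
  {ω₁, ω₃}  = X∖{ω₂, ω₄, ω₅, ω₆}
  {ω₂, ω₄}  = X∖{ω₁, ω₃, ω₅, ω₆}
  — 8 sets.
Step 2: +3 →
  {ω₁, ω₃, ω₄}  = {ω₄} ∪ {ω₁, ω₃}
  {ω₁, ω₂, ω₃, ω₄}  = {ω₂, ω₄} ∪ {ω₁, ω₃}
  {ω₁, ω₃, ω₄, ω₅, ω₆}  = {ω₁, ω₃, ω₅, ω₆} ∪ {ω₄}
  — 11 sets.
Step 3 (3 new):
  {ω₂}  = X∖{ω₁, ω₃, ω₄, ω₅, ω₆}
  {ω₅, ω₆}  = X∖{ω₁, ω₂, ω₃, ω₄}
  {ω₂, ω₅, ω₆}  = X∖{ω₁, ω₃, ω₄}
  — 14 sets.
Step 4: 2 new —
  {ω₁, ω₂, ω₃}  = {ω₁, ω₃} ∪ {ω₂}
  {ω₄, ω₅, ω₆}  = {ω₅, ω₆} ∪ {ω₄}
  — 16 sets.
Step 5: already closed under ᶜ and ∪.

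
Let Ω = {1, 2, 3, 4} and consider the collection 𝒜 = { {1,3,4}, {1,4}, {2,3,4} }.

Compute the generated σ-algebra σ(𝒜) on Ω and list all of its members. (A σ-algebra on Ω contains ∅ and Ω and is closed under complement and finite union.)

σ(𝒜) (16 sets): { ∅, {1}, {2}, {3}, {4}, {1,2}, {1,3}, {1,4}, {2,3}, {2,4}, {3,4}, {1,2,3}, {1,2,4}, {1,3,4}, {2,3,4}, Ω }

Working:
Seed the family with 𝒜 together with ∅ and Ω: { ∅, {1,4}, {1,3,4}, {2,3,4}, Ω }.
Round 1: +3 →
  {1}  = {2,3,4}ᶜ
  {2}  = {1,3,4}ᶜ
  {2,3}  = {1,4}ᶜ
  [8 total]
Round 2. New:
  {1,2}  = {2} ∪ {1}
  {1,2,3}  = {2,3} ∪ {1}
  {1,2,4}  = {2} ∪ {1,4}
  [11 total]
Round 3: +3 →
  {3}  = {1,2,4}ᶜ
  {4}  = {1,2,3}ᶜ
  {3,4}  = {1,2}ᶜ
  [14 total]
Round 4: 2 new —
  {1,3}  = {3} ∪ {1}
  {2,4}  = {4} ∪ {2}
  [16 total]
Round 5 adds nothing — fixpoint reached.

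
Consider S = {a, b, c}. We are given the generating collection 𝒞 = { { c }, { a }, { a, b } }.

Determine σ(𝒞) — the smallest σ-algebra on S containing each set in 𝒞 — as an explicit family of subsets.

|σ(𝒞)| = 8.  σ(𝒞) = { ∅, { a }, { b }, { c }, { a, b }, { a, c }, { b, c }, S }

Working:
Seed the family with 𝒞 together with ∅ and S: { ∅, { a }, { c }, { a, b }, S }.
Iteration 1. New:
  { a, c }  = { c } ∪ { a }
  { b, c }  = { a }ᶜ
  |family| = 7
Iteration 2. New:
  { b }  = { a, c }ᶜ
  |family| = 8
Iteration 3: closed — nothing new.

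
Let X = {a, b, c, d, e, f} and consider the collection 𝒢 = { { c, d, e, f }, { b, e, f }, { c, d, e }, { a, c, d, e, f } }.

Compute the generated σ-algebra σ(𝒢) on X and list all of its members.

Initial family (6 sets): { {  }, { b, e, f }, { c, d, e }, { c, d, e, f }, { a, c, d, e, f }, X }.
Round 1. New:
  { b }  = complement { a, c, d, e, f }
  { a, b }  = complement { c, d, e, f }
  { a, b, f }  = complement { c, d, e }
  { a, c, d }  = complement { b, e, f }
  { b, c, d, e, f }  = { c, d, e } ∪ { b, e, f }
  — 11 sets.
Round 2. New:
  { a }  = complement { b, c, d, e, f }
  { a, b, c, d }  = { a, b } ∪ { a, c, d }
  { a, b, e, f }  = { a, b } ∪ { b, e, f }
  { a, c, d, e }  = { c, d, e } ∪ { a, c, d }
  { b, c, d, e }  = { c, d, e } ∪ { b }
  { a, b, c, d, e }  = { c, d, e } ∪ { a, b }
  { a, b, c, d, f }  = { a, c, d } ∪ { a, b, f }
  — 18 sets.
Round 3: +6 →
  { e }  = complement { a, b, c, d, f }
  { f }  = complement { a, b, c, d, e }
  { a, f }  = complement { b, c, d, e }
  { b, f }  = complement { a, c, d, e }
  { c, d }  = complement { a, b, e, f }
  { e, f }  = complement { a, b, c, d }
  — 24 sets.
Round 4: +8 →
  { a, e }  = { e } ∪ { a }
  { b, e }  = { b } ∪ { e }
  { a, b, e }  = { a, b } ∪ { e }
  { a, e, f }  = { e, f } ∪ { a, f }
  { b, c, d }  = { c, d } ∪ { b }
  { c, d, f }  = { c, d } ∪ { f }
  { a, c, d, f }  = { c, d } ∪ { a, f }
  { b, c, d, f }  = { c, d } ∪ { b, f }
  — 32 sets.
Round 5: already closed under ᶜ and ∪.

σ(𝒢) = { {  }, { a }, { b }, { e }, { f }, { a, b }, { a, e }, { a, f }, { b, e }, { b, f }, { c, d }, { e, f }, { a, b, e }, { a, b, f }, { a, c, d }, { a, e, f }, { b, c, d }, { b, e, f }, { c, d, e }, { c, d, f }, { a, b, c, d }, { a, b, e, f }, { a, c, d, e }, { a, c, d, f }, { b, c, d, e }, { b, c, d, f }, { c, d, e, f }, { a, b, c, d, e }, { a, b, c, d, f }, { a, c, d, e, f }, { b, c, d, e, f }, X }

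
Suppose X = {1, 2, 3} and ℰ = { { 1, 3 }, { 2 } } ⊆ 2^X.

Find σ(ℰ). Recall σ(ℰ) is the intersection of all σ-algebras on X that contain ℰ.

σ(ℰ) (4 sets): { {  }, { 2 }, { 1, 3 }, X }

Working:
Initial family (4 sets): { {  }, { 2 }, { 1, 3 }, X }.
After Iteration 1 the family is unchanged; done.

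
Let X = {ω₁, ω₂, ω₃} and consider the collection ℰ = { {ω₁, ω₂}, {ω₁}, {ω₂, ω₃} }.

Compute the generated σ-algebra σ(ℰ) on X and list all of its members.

Start: ℰ ∪ {∅, X} = { {}, {ω₁}, {ω₁, ω₂}, {ω₂, ω₃}, X }.
Round 1 (1 new):
  {ω₃}  = complement {ω₁, ω₂}
  [6 total]
Round 2: +1 →
  {ω₁, ω₃}  = {ω₃} ∪ {ω₁}
  [7 total]
Round 3. New:
  {ω₂}  = complement {ω₁, ω₃}
  [8 total]
Round 4: closed — nothing new.

Hence σ(ℰ) has 8 members: { {}, {ω₁}, {ω₂}, {ω₃}, {ω₁, ω₂}, {ω₁, ω₃}, {ω₂, ω₃}, X }.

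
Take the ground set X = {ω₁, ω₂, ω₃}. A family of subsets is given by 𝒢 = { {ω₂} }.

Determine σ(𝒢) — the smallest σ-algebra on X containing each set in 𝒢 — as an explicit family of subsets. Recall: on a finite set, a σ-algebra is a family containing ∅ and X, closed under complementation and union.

σ(𝒢) = { {}, {ω₂}, {ω₁,ω₃}, X }

Trace:
Take S₀ = 𝒢 ∪ {∅, X} = { {}, {ω₂}, X }.
Round 1: +1 →
  {ω₁,ω₃}  = {ω₂}ᶜ
  |family| = 4
Round 2: no new sets; the family is a σ-algebra.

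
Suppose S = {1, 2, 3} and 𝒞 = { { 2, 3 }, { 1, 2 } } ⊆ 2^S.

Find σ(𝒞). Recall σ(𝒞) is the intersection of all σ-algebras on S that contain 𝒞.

|σ(𝒞)| = 8.  σ(𝒞) = { ∅, { 1 }, { 2 }, { 3 }, { 1, 2 }, { 1, 3 }, { 2, 3 }, S }

Check:
Take S₀ = 𝒞 ∪ {∅, S} = { ∅, { 1, 2 }, { 2, 3 }, S }.
Iteration 1 (2 new):
  { 1 }  = S∖{ 2, 3 }
  { 3 }  = S∖{ 1, 2 }
Iteration 2 (1 new):
  { 1, 3 }  = { 3 } ∪ { 1 }
Iteration 3. New:
  { 2 }  = S∖{ 1, 3 }
After Iteration 4 the family is unchanged; done.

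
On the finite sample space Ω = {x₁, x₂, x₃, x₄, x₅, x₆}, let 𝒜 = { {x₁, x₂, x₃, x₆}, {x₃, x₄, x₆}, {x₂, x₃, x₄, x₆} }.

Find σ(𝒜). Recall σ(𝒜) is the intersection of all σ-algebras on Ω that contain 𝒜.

Start: 𝒜 ∪ {∅, Ω} = { {}, {x₃, x₄, x₆}, {x₁, x₂, x₃, x₆}, {x₂, x₃, x₄, x₆}, Ω }.
Iteration 1: +4 →
  {x₁, x₅}  = Ω∖{x₂, x₃, x₄, x₆}
  {x₄, x₅}  = Ω∖{x₁, x₂, x₃, x₆}
  {x₁, x₂, x₅}  = Ω∖{x₃, x₄, x₆}
  {x₁, x₂, x₃, x₄, x₆}  = {x₂, x₃, x₄, x₆} ∪ {x₁, x₂, x₃, x₆}
Iteration 2 (7 new):
  {x₅}  = Ω∖{x₁, x₂, x₃, x₄, x₆}
  {x₁, x₄, x₅}  = {x₄, x₅} ∪ {x₁, x₅}
  {x₁, x₂, x₄, x₅}  = {x₄, x₅} ∪ {x₁, x₂, x₅}
  {x₃, x₄, x₅, x₆}  = {x₄, x₅} ∪ {x₃, x₄, x₆}
  {x₁, x₂, x₃, x₅, x₆}  = {x₁, x₂, x₃, x₆} ∪ {x₁, x₂, x₅}
  {x₁, x₃, x₄, x₅, x₆}  = {x₁, x₅} ∪ {x₃, x₄, x₆}
  {x₂, x₃, x₄, x₅, x₆}  = {x₄, x₅} ∪ {x₂, x₃, x₄, x₆}
Iteration 3: 6 new —
  {x₁}  = Ω∖{x₂, x₃, x₄, x₅, x₆}
  {x₂}  = Ω∖{x₁, x₃, x₄, x₅, x₆}
  {x₄}  = Ω∖{x₁, x₂, x₃, x₅, x₆}
  {x₁, x₂}  = Ω∖{x₃, x₄, x₅, x₆}
  {x₃, x₆}  = Ω∖{x₁, x₂, x₄, x₅}
  {x₂, x₃, x₆}  = Ω∖{x₁, x₄, x₅}
Iteration 4. New:
  {x₁, x₄}  = {x₁} ∪ {x₄}
  {x₂, x₄}  = {x₂} ∪ {x₄}
  {x₂, x₅}  = {x₂} ∪ {x₅}
  {x₁, x₂, x₄}  = {x₁, x₂} ∪ {x₄}
  {x₁, x₃, x₆}  = {x₁} ∪ {x₃, x₆}
  {x₂, x₄, x₅}  = {x₂} ∪ {x₄, x₅}
  {x₃, x₅, x₆}  = {x₅} ∪ {x₃, x₆}
  {x₁, x₃, x₄, x₆}  = {x₁} ∪ {x₃, x₄, x₆}
  {x₁, x₃, x₅, x₆}  = {x₃, x₆} ∪ {x₁, x₅}
  {x₂, x₃, x₅, x₆}  = {x₂, x₃, x₆} ∪ {x₅}
After Iteration 5 the family is unchanged; done.

Hence σ(𝒜) has 32 members: { {}, {x₁}, {x₂}, {x₄}, {x₅}, {x₁, x₂}, {x₁, x₄}, {x₁, x₅}, {x₂, x₄}, {x₂, x₅}, {x₃, x₆}, {x₄, x₅}, {x₁, x₂, x₄}, {x₁, x₂, x₅}, {x₁, x₃, x₆}, {x₁, x₄, x₅}, {x₂, x₃, x₆}, {x₂, x₄, x₅}, {x₃, x₄, x₆}, {x₃, x₅, x₆}, {x₁, x₂, x₃, x₆}, {x₁, x₂, x₄, x₅}, {x₁, x₃, x₄, x₆}, {x₁, x₃, x₅, x₆}, {x₂, x₃, x₄, x₆}, {x₂, x₃, x₅, x₆}, {x₃, x₄, x₅, x₆}, {x₁, x₂, x₃, x₄, x₆}, {x₁, x₂, x₃, x₅, x₆}, {x₁, x₃, x₄, x₅, x₆}, {x₂, x₃, x₄, x₅, x₆}, Ω }.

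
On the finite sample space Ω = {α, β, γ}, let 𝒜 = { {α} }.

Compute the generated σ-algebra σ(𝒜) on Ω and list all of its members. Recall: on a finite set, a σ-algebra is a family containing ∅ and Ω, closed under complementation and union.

Start: 𝒜 ∪ {∅, Ω} = { ∅, {α}, Ω }.
Round 1: 1 new —
  {β, γ}  = ᶜ of {α}
  (now 4)
Round 2: already closed under ᶜ and ∪.

Hence σ(𝒜) has 4 members: { ∅, {α}, {β, γ}, Ω }.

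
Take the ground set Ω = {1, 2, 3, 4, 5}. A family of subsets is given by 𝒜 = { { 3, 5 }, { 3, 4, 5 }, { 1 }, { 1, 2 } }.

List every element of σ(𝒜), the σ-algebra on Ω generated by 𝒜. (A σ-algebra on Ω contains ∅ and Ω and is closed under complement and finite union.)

σ(𝒜) (16 sets): { {}, { 1 }, { 2 }, { 4 }, { 1, 2 }, { 1, 4 }, { 2, 4 }, { 3, 5 }, { 1, 2, 4 }, { 1, 3, 5 }, { 2, 3, 5 }, { 3, 4, 5 }, { 1, 2, 3, 5 }, { 1, 3, 4, 5 }, { 2, 3, 4, 5 }, Ω }

Derivation:
Take S₀ = 𝒜 ∪ {∅, Ω} = { {}, { 1 }, { 1, 2 }, { 3, 5 }, { 3, 4, 5 }, Ω }.
Step 1 adds 5:
  { 1, 2, 4 }  = ᶜ of { 3, 5 }
  { 1, 3, 5 }  = { 3, 5 } ∪ { 1 }
  { 1, 2, 3, 5 }  = { 1, 2 } ∪ { 3, 5 }
  { 1, 3, 4, 5 }  = { 3, 4, 5 } ∪ { 1 }
  { 2, 3, 4, 5 }  = ᶜ of { 1 }
  |family| = 11
Step 2: +3 →
  { 2 }  = ᶜ of { 1, 3, 4, 5 }
  { 4 }  = ᶜ of { 1, 2, 3, 5 }
  { 2, 4 }  = ᶜ of { 1, 3, 5 }
  |family| = 14
Step 3 adds 2:
  { 1, 4 }  = { 4 } ∪ { 1 }
  { 2, 3, 5 }  = { 3, 5 } ∪ { 2 }
  |family| = 16
Step 4: already closed under ᶜ and ∪.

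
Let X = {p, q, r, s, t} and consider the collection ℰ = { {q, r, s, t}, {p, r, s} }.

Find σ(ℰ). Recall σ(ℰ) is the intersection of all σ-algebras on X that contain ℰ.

Take S₀ = ℰ ∪ {∅, X} = { {}, {p, r, s}, {q, r, s, t}, X }.
Iteration 1. New:
  {p}  = {q, r, s, t}ᶜ
  {q, t}  = {p, r, s}ᶜ
  (now 6)
Iteration 2 (1 new):
  {p, q, t}  = {q, t} ∪ {p}
  (now 7)
Iteration 3 adds 1:
  {r, s}  = {p, q, t}ᶜ
  (now 8)
Iteration 4: already closed under ᶜ and ∪.

Hence σ(ℰ) has 8 members: { {}, {p}, {q, t}, {r, s}, {p, q, t}, {p, r, s}, {q, r, s, t}, X }.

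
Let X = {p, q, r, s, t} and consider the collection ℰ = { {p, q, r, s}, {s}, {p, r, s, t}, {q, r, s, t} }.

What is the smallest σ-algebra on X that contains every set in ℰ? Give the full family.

σ(ℰ) (32 sets): { {}, {p}, {q}, {r}, {s}, {t}, {p, q}, {p, r}, {p, s}, {p, t}, {q, r}, {q, s}, {q, t}, {r, s}, {r, t}, {s, t}, {p, q, r}, {p, q, s}, {p, q, t}, {p, r, s}, {p, r, t}, {p, s, t}, {q, r, s}, {q, r, t}, {q, s, t}, {r, s, t}, {p, q, r, s}, {p, q, r, t}, {p, q, s, t}, {p, r, s, t}, {q, r, s, t}, X }

Working:
Seed the family with ℰ together with ∅ and X: { {}, {s}, {p, q, r, s}, {p, r, s, t}, {q, r, s, t}, X }.
Iteration 1: +4 →
  {p}  = X∖{q, r, s, t}
  {q}  = X∖{p, r, s, t}
  {t}  = X∖{p, q, r, s}
  {p, q, r, t}  = X∖{s}
  [10 total]
Iteration 2: +6 →
  {p, q}  = {q} ∪ {p}
  {p, s}  = {s} ∪ {p}
  {p, t}  = {t} ∪ {p}
  {q, s}  = {q} ∪ {s}
  {q, t}  = {q} ∪ {t}
  {s, t}  = {t} ∪ {s}
  [16 total]
Iteration 3 adds 11:
  {p, q, r}  = X∖{s, t}
  {p, q, s}  = {p, s} ∪ {p, q}
  {p, q, t}  = {q, t} ∪ {p, q}
  {p, r, s}  = X∖{q, t}
  {p, r, t}  = X∖{q, s}
  {p, s, t}  = {s, t} ∪ {p, s}
  {q, r, s}  = X∖{p, t}
  {q, r, t}  = X∖{p, s}
  {q, s, t}  = {s, t} ∪ {q, t}
  {r, s, t}  = X∖{p, q}
  {p, q, s, t}  = {s, t} ∪ {p, q}
  [27 total]
Iteration 4 (5 new):
  {r}  = X∖{p, q, s, t}
  {p, r}  = X∖{q, s, t}
  {q, r}  = X∖{p, s, t}
  {r, s}  = X∖{p, q, t}
  {r, t}  = X∖{p, q, s}
  [32 total]
Iteration 5 adds nothing — fixpoint reached.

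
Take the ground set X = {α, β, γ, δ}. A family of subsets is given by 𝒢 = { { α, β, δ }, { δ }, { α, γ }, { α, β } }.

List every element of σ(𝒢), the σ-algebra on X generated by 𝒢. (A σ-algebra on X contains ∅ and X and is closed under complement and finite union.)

Start: 𝒢 ∪ {∅, X} = { {}, { δ }, { α, β }, { α, γ }, { α, β, δ }, X }.
Iteration 1 adds 5:
  { γ }  = X∖{ α, β, δ }
  { β, δ }  = X∖{ α, γ }
  { γ, δ }  = X∖{ α, β }
  { α, β, γ }  = X∖{ δ }
  { α, γ, δ }  = { α, γ } ∪ { δ }
  — 11 sets.
Iteration 2 adds 2:
  { β }  = X∖{ α, γ, δ }
  { β, γ, δ }  = { γ, δ } ∪ { β, δ }
  — 13 sets.
Iteration 3: 2 new —
  { α }  = X∖{ β, γ, δ }
  { β, γ }  = { γ } ∪ { β }
  — 15 sets.
Iteration 4 (1 new):
  { α, δ }  = X∖{ β, γ }
  — 16 sets.
Iteration 5: stable.

Hence σ(𝒢) has 16 members: { {}, { α }, { β }, { γ }, { δ }, { α, β }, { α, γ }, { α, δ }, { β, γ }, { β, δ }, { γ, δ }, { α, β, γ }, { α, β, δ }, { α, γ, δ }, { β, γ, δ }, X }.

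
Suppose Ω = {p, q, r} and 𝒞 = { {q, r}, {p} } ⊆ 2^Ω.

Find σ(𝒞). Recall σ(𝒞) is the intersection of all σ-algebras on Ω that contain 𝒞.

Take S₀ = 𝒞 ∪ {∅, Ω} = { ∅, {p}, {q, r}, Ω }.
Step 1: closed — nothing new.

σ(𝒞) = { ∅, {p}, {q, r}, Ω }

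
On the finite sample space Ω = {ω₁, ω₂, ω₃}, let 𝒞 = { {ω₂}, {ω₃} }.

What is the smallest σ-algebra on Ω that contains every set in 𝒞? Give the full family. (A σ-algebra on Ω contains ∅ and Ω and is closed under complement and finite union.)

Answer: σ(𝒞) = { {}, {ω₁}, {ω₂}, {ω₃}, {ω₁, ω₂}, {ω₁, ω₃}, {ω₂, ω₃}, Ω }

Check:
Seed the family with 𝒞 together with ∅ and Ω: { {}, {ω₂}, {ω₃}, Ω }.
Pass 1. New:
  {ω₁, ω₂}  = {ω₃}ᶜ
  {ω₁, ω₃}  = {ω₂}ᶜ
  {ω₂, ω₃}  = {ω₃} ∪ {ω₂}
Pass 2 (1 new):
  {ω₁}  = {ω₂, ω₃}ᶜ
Pass 3 adds nothing — fixpoint reached.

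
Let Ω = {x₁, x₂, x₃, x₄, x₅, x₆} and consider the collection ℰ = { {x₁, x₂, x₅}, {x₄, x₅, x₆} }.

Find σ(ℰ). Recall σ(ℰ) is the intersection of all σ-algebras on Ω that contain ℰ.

σ(ℰ) = { ∅, {x₃}, {x₅}, {x₁, x₂}, {x₃, x₅}, {x₄, x₆}, {x₁, x₂, x₃}, {x₁, x₂, x₅}, {x₃, x₄, x₆}, {x₄, x₅, x₆}, {x₁, x₂, x₃, x₅}, {x₁, x₂, x₄, x₆}, {x₃, x₄, x₅, x₆}, {x₁, x₂, x₃, x₄, x₆}, {x₁, x₂, x₄, x₅, x₆}, Ω }

Trace:
Seed the family with ℰ together with ∅ and Ω: { ∅, {x₁, x₂, x₅}, {x₄, x₅, x₆}, Ω }.
Iteration 1 adds 3:
  {x₁, x₂, x₃}  = Ω∖{x₄, x₅, x₆}
  {x₃, x₄, x₆}  = Ω∖{x₁, x₂, x₅}
  {x₁, x₂, x₄, x₅, x₆}  = {x₁, x₂, x₅} ∪ {x₄, x₅, x₆}
Iteration 2 (4 new):
  {x₃}  = Ω∖{x₁, x₂, x₄, x₅, x₆}
  {x₁, x₂, x₃, x₅}  = {x₁, x₂, x₅} ∪ {x₁, x₂, x₃}
  {x₃, x₄, x₅, x₆}  = {x₃, x₄, x₆} ∪ {x₄, x₅, x₆}
  {x₁, x₂, x₃, x₄, x₆}  = {x₁, x₂, x₃} ∪ {x₃, x₄, x₆}
Iteration 3: +3 →
  {x₅}  = Ω∖{x₁, x₂, x₃, x₄, x₆}
  {x₁, x₂}  = Ω∖{x₃, x₄, x₅, x₆}
  {x₄, x₆}  = Ω∖{x₁, x₂, x₃, x₅}
Iteration 4: 2 new —
  {x₃, x₅}  = {x₃} ∪ {x₅}
  {x₁, x₂, x₄, x₆}  = {x₁, x₂} ∪ {x₄, x₆}
Iteration 5: no new sets; the family is a σ-algebra.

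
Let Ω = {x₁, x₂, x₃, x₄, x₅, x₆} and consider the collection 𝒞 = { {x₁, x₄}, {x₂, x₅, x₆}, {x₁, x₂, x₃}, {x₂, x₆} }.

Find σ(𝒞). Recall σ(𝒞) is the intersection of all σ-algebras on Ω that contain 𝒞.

Take S₀ = 𝒞 ∪ {∅, Ω} = { {}, {x₁, x₄}, {x₂, x₆}, {x₁, x₂, x₃}, {x₂, x₅, x₆}, Ω }.
Round 1 (9 new):
  {x₁, x₃, x₄}  = Ω∖{x₂, x₅, x₆}
  {x₄, x₅, x₆}  = Ω∖{x₁, x₂, x₃}
  {x₁, x₂, x₃, x₄}  = {x₁, x₂, x₃} ∪ {x₁, x₄}
  {x₁, x₂, x₃, x₆}  = {x₁, x₂, x₃} ∪ {x₂, x₆}
  {x₁, x₂, x₄, x₆}  = {x₁, x₄} ∪ {x₂, x₆}
  {x₁, x₃, x₄, x₅}  = Ω∖{x₂, x₆}
  {x₂, x₃, x₅, x₆}  = Ω∖{x₁, x₄}
  {x₁, x₂, x₃, x₅, x₆}  = {x₁, x₂, x₃} ∪ {x₂, x₅, x₆}
  {x₁, x₂, x₄, x₅, x₆}  = {x₁, x₄} ∪ {x₂, x₅, x₆}
  [15 total]
Round 2. New:
  {x₃}  = Ω∖{x₁, x₂, x₄, x₅, x₆}
  {x₄}  = Ω∖{x₁, x₂, x₃, x₅, x₆}
  {x₃, x₅}  = Ω∖{x₁, x₂, x₄, x₆}
  {x₄, x₅}  = Ω∖{x₁, x₂, x₃, x₆}
  {x₅, x₆}  = Ω∖{x₁, x₂, x₃, x₄}
  {x₁, x₄, x₅, x₆}  = {x₁, x₄} ∪ {x₄, x₅, x₆}
  {x₂, x₄, x₅, x₆}  = {x₂, x₆} ∪ {x₄, x₅, x₆}
  {x₁, x₂, x₃, x₄, x₅}  = {x₁, x₂, x₃} ∪ {x₁, x₃, x₄, x₅}
  {x₁, x₂, x₃, x₄, x₆}  = {x₁, x₂, x₃} ∪ {x₁, x₂, x₄, x₆}
  {x₁, x₃, x₄, x₅, x₆}  = {x₁, x₃, x₄} ∪ {x₄, x₅, x₆}
  {x₂, x₃, x₄, x₅, x₆}  = {x₄, x₅, x₆} ∪ {x₂, x₃, x₅, x₆}
  [26 total]
Round 3: +14 →
  {x₁}  = Ω∖{x₂, x₃, x₄, x₅, x₆}
  {x₂}  = Ω∖{x₁, x₃, x₄, x₅, x₆}
  {x₅}  = Ω∖{x₁, x₂, x₃, x₄, x₆}
  {x₆}  = Ω∖{x₁, x₂, x₃, x₄, x₅}
  {x₁, x₃}  = Ω∖{x₂, x₄, x₅, x₆}
  {x₂, x₃}  = Ω∖{x₁, x₄, x₅, x₆}
  {x₃, x₄}  = {x₃} ∪ {x₄}
  {x₁, x₄, x₅}  = {x₄, x₅} ∪ {x₁, x₄}
  {x₂, x₃, x₆}  = {x₂, x₆} ∪ {x₃}
  {x₂, x₄, x₆}  = {x₂, x₆} ∪ {x₄}
  {x₃, x₄, x₅}  = {x₄, x₅} ∪ {x₃, x₅}
  {x₃, x₅, x₆}  = {x₅, x₆} ∪ {x₃, x₅}
  {x₁, x₂, x₃, x₅}  = {x₃, x₅} ∪ {x₁, x₂, x₃}
  {x₃, x₄, x₅, x₆}  = {x₃, x₅} ∪ {x₄, x₅, x₆}
  [40 total]
Round 4: +23 →
  {x₁, x₂}  = Ω∖{x₃, x₄, x₅, x₆}
  {x₁, x₅}  = {x₁} ∪ {x₅}
  {x₁, x₆}  = {x₁} ∪ {x₆}
  {x₂, x₄}  = {x₂} ∪ {x₄}
  {x₂, x₅}  = {x₂} ∪ {x₅}
  {x₃, x₆}  = {x₃} ∪ {x₆}
  {x₄, x₆}  = Ω∖{x₁, x₂, x₃, x₅}
  {x₁, x₂, x₄}  = Ω∖{x₃, x₅, x₆}
  {x₁, x₂, x₆}  = Ω∖{x₃, x₄, x₅}
  {x₁, x₃, x₅}  = Ω∖{x₂, x₄, x₆}
  {x₁, x₃, x₆}  = {x₁, x₃} ∪ {x₆}
  {x₁, x₄, x₆}  = {x₁, x₄} ∪ {x₆}
  {x₁, x₅, x₆}  = {x₁} ∪ {x₅, x₆}
  {x₂, x₃, x₄}  = {x₃, x₄} ∪ {x₂}
  {x₂, x₃, x₅}  = {x₂} ∪ {x₃, x₅}
  {x₂, x₄, x₅}  = {x₂} ∪ {x₄, x₅}
  {x₃, x₄, x₆}  = {x₃, x₄} ∪ {x₆}
  {x₁, x₂, x₄, x₅}  = {x₂} ∪ {x₁, x₄, x₅}
  {x₁, x₂, x₅, x₆}  = Ω∖{x₃, x₄}
  {x₁, x₃, x₄, x₆}  = {x₁, x₃, x₄} ∪ {x₆}
  {x₁, x₃, x₅, x₆}  = {x₁, x₃} ∪ {x₅, x₆}
  {x₂, x₃, x₄, x₅}  = {x₂} ∪ {x₃, x₄, x₅}
  {x₂, x₃, x₄, x₆}  = {x₂, x₄, x₆} ∪ {x₃, x₄}
  [63 total]
Round 5 (1 new):
  {x₁, x₂, x₅}  = Ω∖{x₃, x₄, x₆}
  [64 total]
Round 6: no new sets; the family is a σ-algebra.

Therefore σ(𝒞) = { {}, {x₁}, {x₂}, {x₃}, {x₄}, {x₅}, {x₆}, {x₁, x₂}, {x₁, x₃}, {x₁, x₄}, {x₁, x₅}, {x₁, x₆}, {x₂, x₃}, {x₂, x₄}, {x₂, x₅}, {x₂, x₆}, {x₃, x₄}, {x₃, x₅}, {x₃, x₆}, {x₄, x₅}, {x₄, x₆}, {x₅, x₆}, {x₁, x₂, x₃}, {x₁, x₂, x₄}, {x₁, x₂, x₅}, {x₁, x₂, x₆}, {x₁, x₃, x₄}, {x₁, x₃, x₅}, {x₁, x₃, x₆}, {x₁, x₄, x₅}, {x₁, x₄, x₆}, {x₁, x₅, x₆}, {x₂, x₃, x₄}, {x₂, x₃, x₅}, {x₂, x₃, x₆}, {x₂, x₄, x₅}, {x₂, x₄, x₆}, {x₂, x₅, x₆}, {x₃, x₄, x₅}, {x₃, x₄, x₆}, {x₃, x₅, x₆}, {x₄, x₅, x₆}, {x₁, x₂, x₃, x₄}, {x₁, x₂, x₃, x₅}, {x₁, x₂, x₃, x₆}, {x₁, x₂, x₄, x₅}, {x₁, x₂, x₄, x₆}, {x₁, x₂, x₅, x₆}, {x₁, x₃, x₄, x₅}, {x₁, x₃, x₄, x₆}, {x₁, x₃, x₅, x₆}, {x₁, x₄, x₅, x₆}, {x₂, x₃, x₄, x₅}, {x₂, x₃, x₄, x₆}, {x₂, x₃, x₅, x₆}, {x₂, x₄, x₅, x₆}, {x₃, x₄, x₅, x₆}, {x₁, x₂, x₃, x₄, x₅}, {x₁, x₂, x₃, x₄, x₆}, {x₁, x₂, x₃, x₅, x₆}, {x₁, x₂, x₄, x₅, x₆}, {x₁, x₃, x₄, x₅, x₆}, {x₂, x₃, x₄, x₅, x₆}, Ω } (|σ(𝒞)| = 64).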